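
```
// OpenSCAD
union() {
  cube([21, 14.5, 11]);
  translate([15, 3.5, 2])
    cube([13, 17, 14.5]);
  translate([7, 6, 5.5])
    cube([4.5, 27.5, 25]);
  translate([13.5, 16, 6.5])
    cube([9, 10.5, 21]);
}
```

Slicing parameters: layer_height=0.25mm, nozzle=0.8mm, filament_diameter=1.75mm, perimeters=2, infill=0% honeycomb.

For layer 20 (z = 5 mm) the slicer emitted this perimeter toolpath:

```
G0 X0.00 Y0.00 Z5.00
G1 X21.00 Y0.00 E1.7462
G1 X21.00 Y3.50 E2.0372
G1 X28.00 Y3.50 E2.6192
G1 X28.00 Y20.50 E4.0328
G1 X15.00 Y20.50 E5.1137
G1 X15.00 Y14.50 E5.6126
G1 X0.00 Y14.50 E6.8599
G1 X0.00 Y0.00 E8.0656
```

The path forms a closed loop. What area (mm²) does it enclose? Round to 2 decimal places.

459.50 mm²

Apply the shoelace formula to the sequence of (X, Y) vertices; enclosed area = 459.50 mm².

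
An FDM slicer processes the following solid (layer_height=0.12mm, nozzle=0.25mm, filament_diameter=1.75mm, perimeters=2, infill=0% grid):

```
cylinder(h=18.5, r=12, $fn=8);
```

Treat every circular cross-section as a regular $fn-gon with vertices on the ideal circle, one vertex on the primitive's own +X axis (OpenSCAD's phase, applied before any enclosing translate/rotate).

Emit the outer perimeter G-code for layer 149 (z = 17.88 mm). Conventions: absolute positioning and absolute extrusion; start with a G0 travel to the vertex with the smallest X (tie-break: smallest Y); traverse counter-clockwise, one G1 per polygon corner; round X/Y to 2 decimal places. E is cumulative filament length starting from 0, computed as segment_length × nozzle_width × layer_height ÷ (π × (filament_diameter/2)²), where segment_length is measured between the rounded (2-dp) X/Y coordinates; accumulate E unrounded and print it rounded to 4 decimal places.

G0 X-12.00 Y0.00 Z17.88
G1 X-8.49 Y-8.49 E0.1146
G1 X0.00 Y-12.00 E0.2292
G1 X8.49 Y-8.49 E0.3438
G1 X12.00 Y0.00 E0.4583
G1 X8.49 Y8.49 E0.5729
G1 X0.00 Y12.00 E0.6875
G1 X-8.49 Y8.49 E0.8021
G1 X-12.00 Y0.00 E0.9167

At z = 17.88 mm: the r=12 cylinder gives a regular 8-gon of circumradius 12 (constant along its height). The outline is a single polygon with 8 vertices. Extrusion per mm of travel: 0.25 × 0.12 / (π × 0.875²) = 0.012473. Accumulating E over each segment gives final E = 0.9167.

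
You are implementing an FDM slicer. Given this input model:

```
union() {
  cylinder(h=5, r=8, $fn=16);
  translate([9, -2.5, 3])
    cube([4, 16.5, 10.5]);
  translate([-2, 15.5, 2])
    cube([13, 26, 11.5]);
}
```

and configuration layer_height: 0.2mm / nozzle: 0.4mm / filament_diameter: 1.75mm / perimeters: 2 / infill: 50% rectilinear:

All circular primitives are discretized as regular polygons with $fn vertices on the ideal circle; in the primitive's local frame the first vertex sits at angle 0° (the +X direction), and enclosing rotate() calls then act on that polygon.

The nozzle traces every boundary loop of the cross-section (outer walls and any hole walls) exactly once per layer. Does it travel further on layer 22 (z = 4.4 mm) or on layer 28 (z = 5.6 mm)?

Layer 22 (z = 4.4): the cylinder: section is a regular 16-gon, circumradius r=8 (perimeter = 2·16·8.000·sin(180°/16) = 49.94 mm); the cube at (9, -2.5) is present — its section is the full 4×16.5 rectangle (perimeter 41.00 mm); the cube at (-2, 15.5) (footprint 13×26) is included at this height (perimeter 78.00 mm); Taking the union: the 3 present regions are separate (no shared area or edge), so areas and boundary lengths simply add and each stays a separate island — boundary = 168.94 mm. So its perimeter = 168.94 mm. Layer 28 (z = 5.6): the cylinder does not reach this height (z outside [0, 5]); the cube at (9, -2.5) (footprint 4×16.5) is included at this height (perimeter 41.00 mm); the 13×26 cube at (-2, 15.5) contributes its full rectangle (perimeter 78.00 mm); Combining (union): the 2 present regions are separate (no shared area or edge), so areas and boundary lengths simply add and each stays a separate island — boundary = 119.00 mm. So its perimeter = 119.00 mm. Layer 22 is larger (168.94 vs 119.00 mm).

layer 22 (z = 4.4 mm)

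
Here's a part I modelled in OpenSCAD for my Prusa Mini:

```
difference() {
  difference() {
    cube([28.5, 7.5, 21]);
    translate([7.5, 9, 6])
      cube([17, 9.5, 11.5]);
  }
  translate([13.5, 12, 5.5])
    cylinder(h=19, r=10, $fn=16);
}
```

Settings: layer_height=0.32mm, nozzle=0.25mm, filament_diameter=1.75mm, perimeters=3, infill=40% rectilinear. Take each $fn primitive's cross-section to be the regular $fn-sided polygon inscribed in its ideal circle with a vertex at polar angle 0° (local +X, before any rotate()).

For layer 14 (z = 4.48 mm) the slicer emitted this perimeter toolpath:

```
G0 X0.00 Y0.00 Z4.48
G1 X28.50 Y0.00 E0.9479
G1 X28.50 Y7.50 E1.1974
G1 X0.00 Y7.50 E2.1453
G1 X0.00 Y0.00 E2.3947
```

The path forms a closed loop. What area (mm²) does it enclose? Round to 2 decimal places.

213.75 mm²

Apply the shoelace formula to the sequence of (X, Y) vertices; enclosed area = 213.75 mm².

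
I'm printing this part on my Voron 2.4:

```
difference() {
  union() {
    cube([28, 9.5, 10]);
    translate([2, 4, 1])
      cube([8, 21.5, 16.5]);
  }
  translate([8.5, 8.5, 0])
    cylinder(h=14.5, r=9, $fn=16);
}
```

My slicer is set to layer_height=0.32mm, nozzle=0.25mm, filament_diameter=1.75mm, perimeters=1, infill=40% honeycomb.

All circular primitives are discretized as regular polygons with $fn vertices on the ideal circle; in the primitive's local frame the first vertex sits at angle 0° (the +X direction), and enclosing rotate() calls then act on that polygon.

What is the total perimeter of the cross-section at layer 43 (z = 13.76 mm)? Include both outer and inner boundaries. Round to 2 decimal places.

35.94 mm

At z = 13.76 mm: the cube does not reach this height (z outside [0, 10]); the cube at (2, 4) is present — its section is the full 8×21.5 rectangle (perimeter 59.00 mm); Taking the union: only the 8×21.5 cube at (2, 4) is present, so the union is just that shape — boundary = 59.00 mm; the cylinder at (8.5, 8.5): section is a regular 16-gon, circumradius r=9 (perimeter = 2·16·9.000·sin(180°/16) = 56.19 mm); Subtracting the remaining from the first: starting from the result so far, the r=9 cylinder at (8.5, 8.5) partially overlaps it — only the 101.38 mm² overlap (of its 247.98 mm²) is removed, clipping the outline — boundary = 35.94 mm. Overall, the cross-section is a single solid region. Total boundary length (outer) = 35.94 mm.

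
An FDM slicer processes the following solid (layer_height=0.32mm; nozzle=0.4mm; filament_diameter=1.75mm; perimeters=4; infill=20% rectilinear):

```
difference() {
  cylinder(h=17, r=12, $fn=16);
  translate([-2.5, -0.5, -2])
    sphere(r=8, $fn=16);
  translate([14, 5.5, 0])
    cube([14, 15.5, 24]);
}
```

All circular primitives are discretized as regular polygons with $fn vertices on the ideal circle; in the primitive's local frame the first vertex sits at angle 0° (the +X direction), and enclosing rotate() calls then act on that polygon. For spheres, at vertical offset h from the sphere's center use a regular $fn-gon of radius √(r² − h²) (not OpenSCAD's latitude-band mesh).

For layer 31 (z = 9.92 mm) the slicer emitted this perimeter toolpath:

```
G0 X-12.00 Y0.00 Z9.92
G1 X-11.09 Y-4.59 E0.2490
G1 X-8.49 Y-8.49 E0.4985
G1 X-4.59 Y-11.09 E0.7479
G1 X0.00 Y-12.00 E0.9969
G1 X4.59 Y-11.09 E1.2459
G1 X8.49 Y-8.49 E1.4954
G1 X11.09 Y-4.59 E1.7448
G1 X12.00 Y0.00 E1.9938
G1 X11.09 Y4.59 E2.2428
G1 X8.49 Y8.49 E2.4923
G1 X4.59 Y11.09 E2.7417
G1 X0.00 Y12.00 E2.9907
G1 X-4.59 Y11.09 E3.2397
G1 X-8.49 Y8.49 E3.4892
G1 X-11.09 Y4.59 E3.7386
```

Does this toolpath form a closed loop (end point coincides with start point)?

Start point (G0): (-12.00, 0.00). End point (last G1): the path does not return to the start — open.

no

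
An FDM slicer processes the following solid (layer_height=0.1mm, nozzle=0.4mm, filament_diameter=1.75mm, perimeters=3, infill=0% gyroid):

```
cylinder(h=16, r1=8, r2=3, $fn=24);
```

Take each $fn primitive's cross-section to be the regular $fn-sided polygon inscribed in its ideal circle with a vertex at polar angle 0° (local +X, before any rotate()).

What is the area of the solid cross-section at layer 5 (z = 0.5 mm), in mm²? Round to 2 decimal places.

191.08 mm²

At z = 0.5 mm: the cone (r1=8→r2=3) has section circumradius 7.844 here — a regular 24-gon (area = (24/2)·7.844²·sin(360°/24) = 191.08 mm²). Overall, the cross-section is a single solid region. Net area = 191.08 mm².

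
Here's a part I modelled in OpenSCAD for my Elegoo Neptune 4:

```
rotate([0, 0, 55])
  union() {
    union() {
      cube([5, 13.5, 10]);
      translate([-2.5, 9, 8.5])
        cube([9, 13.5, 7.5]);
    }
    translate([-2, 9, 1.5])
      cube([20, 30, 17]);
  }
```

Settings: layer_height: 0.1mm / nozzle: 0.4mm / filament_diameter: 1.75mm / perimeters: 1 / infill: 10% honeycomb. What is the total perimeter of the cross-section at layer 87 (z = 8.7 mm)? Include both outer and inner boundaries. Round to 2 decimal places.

At z = 8.7 mm: the 5×13.5 cube contributes its full rectangle (perimeter 37.00 mm); the cube at (-2.5, 9) is present — its section is the full 9×13.5 rectangle (perimeter 45.00 mm); Taking the union: the regions partially overlap (shared area 22.50 mm²), so the edge portions inside another operand are dropped and the merged outline is re-measured after clipping — boundary = 63.00 mm; the cube at (-2, 9) (footprint 20×30) is included at this height (perimeter 100.00 mm); Merging all regions: the regions partially overlap (shared area 114.75 mm²), so the edge portions inside another operand are dropped and the merged outline is re-measured after clipping — boundary = 119.00 mm; (rotated 55° about Z; rotation is an isometry so areas/perimeters/island counts are preserved). Overall, the cross-section is a single solid region. Total boundary length (outer) = 119.00 mm.

119.00 mm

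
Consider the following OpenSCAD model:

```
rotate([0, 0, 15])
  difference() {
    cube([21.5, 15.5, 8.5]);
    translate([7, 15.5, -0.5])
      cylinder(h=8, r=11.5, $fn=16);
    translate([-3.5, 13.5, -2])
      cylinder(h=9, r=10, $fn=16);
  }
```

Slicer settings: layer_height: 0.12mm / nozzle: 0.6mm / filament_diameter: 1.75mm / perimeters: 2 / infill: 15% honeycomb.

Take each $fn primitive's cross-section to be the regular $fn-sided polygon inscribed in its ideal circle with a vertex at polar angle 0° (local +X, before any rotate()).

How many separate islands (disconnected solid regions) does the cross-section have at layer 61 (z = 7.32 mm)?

1

At z = 7.32 mm: the 21.5×15.5 cube contributes its full rectangle; the cylinder at (7, 15.5): section is a regular 16-gon, circumradius r=11.5; the cylinder at (-3.5, 13.5) is absent (z outside [-2, 7]); After the difference (first − rest): starting from the 21.5×15.5 cube, the r=11.5 cylinder at (7, 15.5) partially overlaps it — only the 175.26 mm² overlap (of its 404.88 mm²) is removed, clipping the outline — 1 connected region; (whole slice rotated 15° about Z — lengths, areas and connectivity unchanged). Overall, the cross-section is a single solid region. Island count = 1.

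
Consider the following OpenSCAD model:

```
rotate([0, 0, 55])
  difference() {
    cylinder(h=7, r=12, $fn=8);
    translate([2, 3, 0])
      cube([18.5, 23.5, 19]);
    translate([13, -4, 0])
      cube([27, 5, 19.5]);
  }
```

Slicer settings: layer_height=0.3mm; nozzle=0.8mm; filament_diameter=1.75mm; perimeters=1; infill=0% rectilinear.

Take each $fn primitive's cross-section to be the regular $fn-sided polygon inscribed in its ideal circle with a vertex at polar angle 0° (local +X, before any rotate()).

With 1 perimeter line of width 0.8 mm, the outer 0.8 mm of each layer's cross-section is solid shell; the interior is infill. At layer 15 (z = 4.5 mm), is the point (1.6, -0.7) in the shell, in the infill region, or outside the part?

infill

At z = 4.5 mm: the r=12 cylinder gives a regular 8-gon of circumradius 12 (constant along its height); the cube at (2, 3) is present — its section is the full 18.5×23.5 rectangle; the 27×5 cube at (13, -4) contributes its full rectangle; After the difference (first − rest): starting from the r=12 cylinder, the 18.5×23.5 cube at (2, 3) partially overlaps it — only the 50.52 mm² overlap (of its 434.75 mm²) is removed, clipping the outline; the 27×5 cube at (13, -4) misses the remaining region (no effect) — 1 connected region; (rotated 55° about Z; rotation is an isometry so areas/perimeters/island counts are preserved). Overall, the cross-section is a single solid region. Undo the 55° rotation: the query point maps to (0.344, -1.712) in the un-rotated model frame. The nearest boundary edge runs (2.00, 11.17)→(2.00, 3.00); distance from the point to it = 4.99 mm. The point is inside the cross-section and 4.99 mm from the nearest boundary — more than the 0.8 mm shell width (1 × 0.8), so it's in the infill interior.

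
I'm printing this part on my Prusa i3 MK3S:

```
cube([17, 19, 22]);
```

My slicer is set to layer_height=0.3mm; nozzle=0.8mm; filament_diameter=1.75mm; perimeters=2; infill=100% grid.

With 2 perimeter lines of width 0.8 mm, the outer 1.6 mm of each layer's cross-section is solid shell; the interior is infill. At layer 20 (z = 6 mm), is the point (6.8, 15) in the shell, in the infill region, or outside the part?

At z = 6 mm: the cube (footprint 17×19) is included at this height. Overall, the cross-section is a single solid region. The nearest boundary edge runs (17.00, 19.00)→(0.00, 19.00); distance from the point to it = 4.00 mm. The point is inside the cross-section and 4.00 mm from the nearest boundary — more than the 1.6 mm shell width (2 × 0.8), so it's in the infill interior.

infill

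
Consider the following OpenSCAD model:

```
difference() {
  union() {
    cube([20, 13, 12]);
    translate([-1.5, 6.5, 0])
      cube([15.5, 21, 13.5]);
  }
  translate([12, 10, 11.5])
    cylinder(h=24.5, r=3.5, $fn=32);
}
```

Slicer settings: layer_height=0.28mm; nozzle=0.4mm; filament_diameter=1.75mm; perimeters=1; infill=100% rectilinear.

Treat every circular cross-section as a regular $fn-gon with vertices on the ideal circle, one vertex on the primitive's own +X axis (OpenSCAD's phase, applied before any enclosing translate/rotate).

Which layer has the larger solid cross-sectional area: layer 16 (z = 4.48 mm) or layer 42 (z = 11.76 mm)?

Layer 16 (z = 4.48): the 20×13 cube contributes its full rectangle (area 260.00 mm²); the cube at (-1.5, 6.5) is present — its section is the full 15.5×21 rectangle (area 325.50 mm²); Merging all regions: the regions partially overlap — summed areas 585.50 mm² minus the doubly-counted overlap 91.00 mm² gives 494.50 mm² — area = 494.50 mm²; the cylinder at (12, 10) is not intersected at this z (z outside [11.5, 36]); Subtracting the remaining from the first: none of the subtracted shapes is present at this height, so the result so far is unchanged — area = 494.50 mm². So its area = 494.50 mm². Layer 42 (z = 11.76): the 20×13 cube contributes its full rectangle (area 260.00 mm²); the cube at (-1.5, 6.5) is present — its section is the full 15.5×21 rectangle (area 325.50 mm²); Merging all regions: the regions partially overlap — summed areas 585.50 mm² minus the doubly-counted overlap 91.00 mm² gives 494.50 mm² — area = 494.50 mm²; the r=3.5 cylinder at (12, 10) gives a regular 32-gon of circumradius 3.5 (constant along its height) (area = (32/2)·3.500²·sin(360°/32) = 38.24 mm²); After the difference (first − rest): starting from the result so far (494.50 mm²), the r=3.5 cylinder at (12, 10) lies wholly inside it (removes its full 38.24 mm² and its 21.96 mm outline becomes a hole wall) — area = 456.26 mm². So its area = 456.26 mm². Layer 16 is larger (494.50 vs 456.26 mm²).

layer 16 (z = 4.48 mm)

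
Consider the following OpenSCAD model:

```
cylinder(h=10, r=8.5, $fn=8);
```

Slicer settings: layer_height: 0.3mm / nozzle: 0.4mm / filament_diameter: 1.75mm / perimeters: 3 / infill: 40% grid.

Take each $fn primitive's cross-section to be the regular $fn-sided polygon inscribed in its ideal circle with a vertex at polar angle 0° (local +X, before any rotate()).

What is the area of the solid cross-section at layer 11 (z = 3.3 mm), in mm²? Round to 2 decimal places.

At z = 3.3 mm: the r=8.5 cylinder contributes a regular 8-gon of circumradius 8.5 (area = (8/2)·8.500²·sin(360°/8) = 204.35 mm²). Overall, the cross-section is a single solid region. Net area = 204.35 mm².

204.35 mm²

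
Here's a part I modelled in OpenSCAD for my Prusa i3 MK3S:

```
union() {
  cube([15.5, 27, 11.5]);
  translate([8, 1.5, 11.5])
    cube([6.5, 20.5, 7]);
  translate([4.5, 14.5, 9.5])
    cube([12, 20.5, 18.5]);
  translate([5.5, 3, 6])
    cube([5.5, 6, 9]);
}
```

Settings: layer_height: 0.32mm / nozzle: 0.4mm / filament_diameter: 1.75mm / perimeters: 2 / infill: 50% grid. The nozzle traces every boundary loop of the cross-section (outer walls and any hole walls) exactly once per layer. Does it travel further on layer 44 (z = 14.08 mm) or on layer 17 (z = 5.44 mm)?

layer 44 (z = 14.08 mm)

Layer 44 (z = 14.08): the cube is absent (z outside [0, 11.5]); the cube at (8, 1.5) is present — its section is the full 6.5×20.5 rectangle (perimeter 54.00 mm); the cube at (4.5, 14.5) is present — its section is the full 12×20.5 rectangle (perimeter 65.00 mm); the cube at (5.5, 3) is present — its section is the full 5.5×6 rectangle (perimeter 23.00 mm); Taking the union: the regions partially overlap (shared area 66.75 mm²), so the edge portions inside another operand are dropped and the merged outline is re-measured after clipping — boundary = 96.00 mm. So its perimeter = 96.00 mm. Layer 17 (z = 5.44): the 15.5×27 cube contributes its full rectangle (perimeter 85.00 mm); the cube at (8, 1.5) is not intersected at this z (z outside [11.5, 18.5]); the cube at (4.5, 14.5) does not reach this height (z outside [9.5, 28]); the cube at (5.5, 3) is absent (z outside [6, 15]); Merging all regions: only the 15.5×27 cube is present, so the union is just that shape — boundary = 85.00 mm. So its perimeter = 85.00 mm. Layer 44 is larger (96.00 vs 85.00 mm).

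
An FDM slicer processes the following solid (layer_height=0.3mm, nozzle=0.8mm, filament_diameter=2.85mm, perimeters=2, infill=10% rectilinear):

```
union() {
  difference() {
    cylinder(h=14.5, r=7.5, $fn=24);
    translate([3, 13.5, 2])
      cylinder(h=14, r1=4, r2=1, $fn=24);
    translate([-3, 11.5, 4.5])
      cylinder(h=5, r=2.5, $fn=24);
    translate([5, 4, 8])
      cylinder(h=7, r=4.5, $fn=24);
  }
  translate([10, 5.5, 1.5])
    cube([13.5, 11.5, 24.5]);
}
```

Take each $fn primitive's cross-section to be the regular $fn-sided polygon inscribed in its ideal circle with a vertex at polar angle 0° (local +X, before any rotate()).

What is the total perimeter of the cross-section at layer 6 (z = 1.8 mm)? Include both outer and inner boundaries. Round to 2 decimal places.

96.99 mm

At z = 1.8 mm: the r=7.5 cylinder gives a regular 24-gon of circumradius 7.5 (constant along its height) (perimeter = 2·24·7.500·sin(180°/24) = 46.99 mm); the cone at (3, 13.5) does not reach this height (z outside [2, 16]); the cylinder at (-3, 11.5) is absent (z outside [4.5, 9.5]); the cylinder at (5, 4) does not reach this height (z outside [8, 15]); Subtracting the remaining from the first: none of the subtracted shapes is present at this height, so the r=7.5 cylinder is unchanged — boundary = 46.99 mm; the 13.5×11.5 cube at (10, 5.5) contributes its full rectangle (perimeter 50.00 mm); Combining (union): the 2 present regions are separate (no shared area or edge), so areas and boundary lengths simply add and each stays a separate island — boundary = 96.99 mm. Overall, the cross-section has 2 separate islands. Total boundary length (outer) = 96.99 mm.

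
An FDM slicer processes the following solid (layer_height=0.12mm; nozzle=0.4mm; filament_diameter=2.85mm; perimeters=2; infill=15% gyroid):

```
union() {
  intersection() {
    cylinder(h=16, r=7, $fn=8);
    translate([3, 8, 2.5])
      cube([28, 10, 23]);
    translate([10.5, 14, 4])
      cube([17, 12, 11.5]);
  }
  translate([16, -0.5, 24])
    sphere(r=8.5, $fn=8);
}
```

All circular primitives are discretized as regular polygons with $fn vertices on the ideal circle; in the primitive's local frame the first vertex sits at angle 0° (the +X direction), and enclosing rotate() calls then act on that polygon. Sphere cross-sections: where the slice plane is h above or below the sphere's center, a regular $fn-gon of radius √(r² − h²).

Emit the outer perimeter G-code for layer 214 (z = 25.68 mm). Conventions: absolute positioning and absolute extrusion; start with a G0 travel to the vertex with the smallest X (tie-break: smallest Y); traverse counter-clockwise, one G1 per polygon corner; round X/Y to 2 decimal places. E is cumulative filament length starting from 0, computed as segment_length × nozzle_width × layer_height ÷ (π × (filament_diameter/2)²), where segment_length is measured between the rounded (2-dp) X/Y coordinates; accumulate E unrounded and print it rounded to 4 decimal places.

G0 X7.67 Y-0.50 Z25.68
G1 X10.11 Y-6.39 E0.0480
G1 X16.00 Y-8.83 E0.0959
G1 X21.89 Y-6.39 E0.1439
G1 X24.33 Y-0.50 E0.1919
G1 X21.89 Y5.39 E0.2398
G1 X16.00 Y7.83 E0.2878
G1 X10.11 Y5.39 E0.3358
G1 X7.67 Y-0.50 E0.3838

At z = 25.68 mm: the cylinder does not reach this height (z outside [0, 16]); the cube at (3, 8) is not intersected at this z (z outside [2.5, 25.5]); the cube at (10.5, 14) does not reach this height (z outside [4, 15.5]); Keeping only the common overlap: at least one operand is absent at this height, so nothing remains; the r=8.5 sphere at (16, -0.5) slices to a regular 8-gon of circumradius 8.332 (√(r²−h²) with h=1.68 from center); Taking the union: only the r=8.5 sphere at (16, -0.5) is present, so the union is just that shape — 1 connected region. The outline is a single polygon with 8 vertices. Extrusion per mm of travel: 0.4 × 0.12 / (π × 1.425²) = 0.007524. Accumulating E over each segment gives final E = 0.3838.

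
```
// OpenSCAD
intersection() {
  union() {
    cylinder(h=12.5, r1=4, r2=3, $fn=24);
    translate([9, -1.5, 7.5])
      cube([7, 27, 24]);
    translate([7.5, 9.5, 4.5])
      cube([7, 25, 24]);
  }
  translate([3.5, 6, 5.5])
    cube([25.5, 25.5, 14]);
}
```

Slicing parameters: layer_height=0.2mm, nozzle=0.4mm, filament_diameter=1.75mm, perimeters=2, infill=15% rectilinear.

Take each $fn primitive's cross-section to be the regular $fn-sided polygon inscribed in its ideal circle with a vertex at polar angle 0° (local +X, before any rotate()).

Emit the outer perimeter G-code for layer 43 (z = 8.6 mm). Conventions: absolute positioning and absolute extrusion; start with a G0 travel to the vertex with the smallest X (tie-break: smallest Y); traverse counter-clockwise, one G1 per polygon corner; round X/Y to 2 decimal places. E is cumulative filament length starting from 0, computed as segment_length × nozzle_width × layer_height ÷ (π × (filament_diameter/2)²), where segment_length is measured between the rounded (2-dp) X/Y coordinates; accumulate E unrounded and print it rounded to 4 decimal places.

At z = 8.6 mm: the cone: at t=0.688 of its height the radius interpolates to r₁+(r₂−r₁)t = 3.312, giving a regular 24-gon of that circumradius; the cube at (9, -1.5) is present — its section is the full 7×27 rectangle; the cube at (7.5, 9.5) (footprint 7×25) is included at this height; Merging all regions: the regions partially overlap (shared area 88.00 mm²), so overlapping operands fuse into one piece — 2 connected regions; the cube at (3.5, 6) (footprint 25.5×25.5) is included at this height; Taking the intersection: the 25.5×25.5 cube at (3.5, 6) partially overlaps that combined region; clipping to the common part keeps 202.50 mm² — 1 connected region. The outline is a single polygon with 8 vertices. Extrusion per mm of travel: 0.4 × 0.2 / (π × 0.875²) = 0.033260. Accumulating E over each segment gives final E = 2.2617.

G0 X7.50 Y9.50 Z8.60
G1 X9.00 Y9.50 E0.0499
G1 X9.00 Y6.00 E0.1663
G1 X16.00 Y6.00 E0.3991
G1 X16.00 Y25.50 E1.0477
G1 X14.50 Y25.50 E1.0976
G1 X14.50 Y31.50 E1.2971
G1 X7.50 Y31.50 E1.5300
G1 X7.50 Y9.50 E2.2617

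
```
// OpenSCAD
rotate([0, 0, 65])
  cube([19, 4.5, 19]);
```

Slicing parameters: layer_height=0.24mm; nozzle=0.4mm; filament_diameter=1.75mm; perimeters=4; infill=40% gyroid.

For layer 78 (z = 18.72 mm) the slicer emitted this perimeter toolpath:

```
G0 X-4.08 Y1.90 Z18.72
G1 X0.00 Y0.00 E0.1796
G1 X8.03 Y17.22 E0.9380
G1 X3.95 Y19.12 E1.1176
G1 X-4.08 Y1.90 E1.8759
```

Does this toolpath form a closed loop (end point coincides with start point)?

Start point (G0): (-4.08, 1.90). End point (last G1): the path returns to the start — closed.

yes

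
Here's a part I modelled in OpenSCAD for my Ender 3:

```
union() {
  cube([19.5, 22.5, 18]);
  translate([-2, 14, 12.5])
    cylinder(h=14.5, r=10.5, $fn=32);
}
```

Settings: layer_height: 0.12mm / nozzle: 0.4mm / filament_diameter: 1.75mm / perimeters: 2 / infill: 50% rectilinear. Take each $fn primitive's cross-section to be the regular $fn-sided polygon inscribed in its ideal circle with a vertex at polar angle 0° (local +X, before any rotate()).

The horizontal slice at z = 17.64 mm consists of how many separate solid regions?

At z = 17.64 mm: the 19.5×22.5 cube contributes its full rectangle; the r=10.5 cylinder at (-2, 14) gives a regular 32-gon of circumradius 10.5 (constant along its height); Taking the union: the regions partially overlap (shared area 126.09 mm²), so overlapping operands fuse into one piece — 1 connected region. The result has 1 disconnected region.

1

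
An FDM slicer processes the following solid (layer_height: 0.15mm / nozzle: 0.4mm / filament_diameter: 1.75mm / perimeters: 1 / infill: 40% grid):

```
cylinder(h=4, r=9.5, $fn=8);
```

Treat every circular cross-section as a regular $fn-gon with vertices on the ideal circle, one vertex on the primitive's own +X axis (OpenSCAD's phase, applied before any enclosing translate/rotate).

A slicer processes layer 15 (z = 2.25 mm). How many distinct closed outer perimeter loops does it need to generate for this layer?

At z = 2.25 mm: the r=9.5 cylinder gives a regular 8-gon of circumradius 9.5 (constant along its height). The result has 1 disconnected region.

1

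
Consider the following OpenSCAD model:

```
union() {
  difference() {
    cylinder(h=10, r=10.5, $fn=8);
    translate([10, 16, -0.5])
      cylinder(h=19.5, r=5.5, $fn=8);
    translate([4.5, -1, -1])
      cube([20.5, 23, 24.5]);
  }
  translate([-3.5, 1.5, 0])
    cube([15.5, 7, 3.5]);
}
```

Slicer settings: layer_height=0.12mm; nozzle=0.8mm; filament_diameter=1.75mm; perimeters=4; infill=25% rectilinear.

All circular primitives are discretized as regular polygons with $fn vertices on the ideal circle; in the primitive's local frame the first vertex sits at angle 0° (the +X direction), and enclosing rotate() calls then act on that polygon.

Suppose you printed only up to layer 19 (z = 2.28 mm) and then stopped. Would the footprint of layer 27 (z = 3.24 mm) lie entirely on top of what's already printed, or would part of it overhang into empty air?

Compare the two slices. At z = 2.28: the r=10.5 cylinder gives a regular 8-gon of circumradius 10.5 (constant along its height) (area = (8/2)·10.500²·sin(360°/8) = 311.83 mm²); the r=5.5 cylinder at (10, 16) contributes a regular 8-gon of circumradius 5.5 (area = (8/2)·5.500²·sin(360°/8) = 85.56 mm²); the 20.5×23 cube at (4.5, -1) contributes its full rectangle (area 471.50 mm²); Subtracting the remaining from the first: starting from the r=10.5 cylinder (311.83 mm²), the r=5.5 cylinder at (10, 16) misses the remaining region (no effect); the 20.5×23 cube at (4.5, -1) partially overlaps it — only the 40.70 mm² overlap (of its 471.50 mm²) is removed, clipping the outline — area = 271.14 mm²; the cube at (-3.5, 1.5) (footprint 15.5×7) is included at this height (area 108.50 mm²); Taking the union: the regions partially overlap — summed areas 379.64 mm² minus the doubly-counted overlap 56.00 mm² gives 323.64 mm² — area = 323.64 mm². At z = 3.24: the r=10.5 cylinder gives a regular 8-gon of circumradius 10.5 (constant along its height) (area = (8/2)·10.500²·sin(360°/8) = 311.83 mm²); the r=5.5 cylinder at (10, 16) contributes a regular 8-gon of circumradius 5.5 (area = (8/2)·5.500²·sin(360°/8) = 85.56 mm²); the cube at (4.5, -1) (footprint 20.5×23) is included at this height (area 471.50 mm²); Subtracting the remaining from the first: starting from the r=10.5 cylinder (311.83 mm²), the r=5.5 cylinder at (10, 16) misses the remaining region (no effect); the 20.5×23 cube at (4.5, -1) partially overlaps it — only the 40.70 mm² overlap (of its 471.50 mm²) is removed, clipping the outline — area = 271.14 mm²; the cube at (-3.5, 1.5) is present — its section is the full 15.5×7 rectangle (area 108.50 mm²); Merging all regions: the regions partially overlap — summed areas 379.64 mm² minus the doubly-counted overlap 56.00 mm² gives 323.64 mm² — area = 323.64 mm². Checking containment: the cross-section at z = 3.24 is a subset of the cross-section at z = 2.28.

entirely on top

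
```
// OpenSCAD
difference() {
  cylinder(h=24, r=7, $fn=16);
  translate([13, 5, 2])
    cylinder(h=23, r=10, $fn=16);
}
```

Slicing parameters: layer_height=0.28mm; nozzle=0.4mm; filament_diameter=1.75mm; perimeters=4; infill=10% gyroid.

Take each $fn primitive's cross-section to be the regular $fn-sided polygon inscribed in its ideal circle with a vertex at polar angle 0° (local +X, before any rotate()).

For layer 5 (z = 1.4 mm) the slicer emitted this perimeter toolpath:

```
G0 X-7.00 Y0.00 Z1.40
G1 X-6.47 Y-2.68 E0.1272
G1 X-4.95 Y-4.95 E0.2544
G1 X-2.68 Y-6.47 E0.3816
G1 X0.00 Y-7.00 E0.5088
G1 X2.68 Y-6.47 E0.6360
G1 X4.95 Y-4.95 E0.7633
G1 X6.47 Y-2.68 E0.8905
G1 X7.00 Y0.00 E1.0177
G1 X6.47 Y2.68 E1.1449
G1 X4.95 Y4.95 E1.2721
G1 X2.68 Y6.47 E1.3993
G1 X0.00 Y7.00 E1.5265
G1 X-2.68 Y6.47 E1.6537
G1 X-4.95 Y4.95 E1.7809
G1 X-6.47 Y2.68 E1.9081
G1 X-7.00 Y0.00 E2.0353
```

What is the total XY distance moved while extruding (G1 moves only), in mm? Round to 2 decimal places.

Sum the Euclidean lengths of each G1 segment: total = 43.71 mm.

43.71 mm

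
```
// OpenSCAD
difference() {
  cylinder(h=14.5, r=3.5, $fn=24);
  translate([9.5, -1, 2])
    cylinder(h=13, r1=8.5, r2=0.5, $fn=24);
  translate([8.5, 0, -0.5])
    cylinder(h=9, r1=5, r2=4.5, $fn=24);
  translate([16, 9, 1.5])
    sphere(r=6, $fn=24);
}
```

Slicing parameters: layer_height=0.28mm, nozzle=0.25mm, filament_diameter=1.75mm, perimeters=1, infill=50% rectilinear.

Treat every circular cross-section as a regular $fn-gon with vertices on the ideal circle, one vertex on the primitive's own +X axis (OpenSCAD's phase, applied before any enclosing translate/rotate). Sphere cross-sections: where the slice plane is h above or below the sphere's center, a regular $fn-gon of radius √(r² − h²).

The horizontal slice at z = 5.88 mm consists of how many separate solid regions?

At z = 5.88 mm: the r=3.5 cylinder gives a regular 24-gon of circumradius 3.5 (constant along its height); the cone at (9.5, -1) (r1=8.5→r2=0.5) has section circumradius 6.112 here — a regular 24-gon; the cone at (8.5, 0) contributes a regular 24-gon of circumradius 4.646 (interpolated between r1=5 and r2=4.5 at t=0.709); the r=6 sphere at (16, 9) slices to a regular 24-gon of circumradius 4.101 (√(r²−h²) with h=4.38 from center); After the difference (first − rest): starting from the r=3.5 cylinder, the cone at (9.5, -1) misses the remaining region (no effect); the cone at (8.5, 0) misses the remaining region (no effect); the r=6 sphere at (16, 9) misses the remaining region (no effect) — 1 connected region. The result has 1 disconnected region.

1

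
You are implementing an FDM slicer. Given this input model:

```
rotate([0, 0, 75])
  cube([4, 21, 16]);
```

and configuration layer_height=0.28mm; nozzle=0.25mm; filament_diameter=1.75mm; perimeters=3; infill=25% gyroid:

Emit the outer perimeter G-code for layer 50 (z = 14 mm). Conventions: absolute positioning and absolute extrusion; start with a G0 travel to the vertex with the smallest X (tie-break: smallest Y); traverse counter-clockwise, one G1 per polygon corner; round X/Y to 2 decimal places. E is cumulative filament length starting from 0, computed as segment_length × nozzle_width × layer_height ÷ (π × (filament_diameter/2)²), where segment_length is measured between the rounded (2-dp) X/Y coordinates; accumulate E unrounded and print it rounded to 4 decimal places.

At z = 14 mm: the cube (footprint 4×21) is included at this height; (whole slice rotated 75° about Z — lengths, areas and connectivity unchanged). The outline is a single polygon with 4 vertices. Extrusion per mm of travel: 0.25 × 0.28 / (π × 0.875²) = 0.029103. Accumulating E over each segment gives final E = 1.4550.

G0 X-20.28 Y5.44 Z14.00
G1 X0.00 Y0.00 E0.6111
G1 X1.04 Y3.86 E0.7274
G1 X-19.25 Y9.30 E1.3388
G1 X-20.28 Y5.44 E1.4550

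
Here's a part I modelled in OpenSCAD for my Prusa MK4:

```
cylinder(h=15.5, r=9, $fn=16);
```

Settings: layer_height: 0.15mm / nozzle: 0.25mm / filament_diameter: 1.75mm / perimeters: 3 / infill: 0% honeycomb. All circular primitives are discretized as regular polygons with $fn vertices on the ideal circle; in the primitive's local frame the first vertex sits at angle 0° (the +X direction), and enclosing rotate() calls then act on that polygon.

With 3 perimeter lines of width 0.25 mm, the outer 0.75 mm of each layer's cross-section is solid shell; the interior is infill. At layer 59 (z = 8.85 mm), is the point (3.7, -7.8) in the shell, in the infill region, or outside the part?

At z = 8.85 mm: the r=9 cylinder gives a regular 16-gon of circumradius 9 (constant along its height). Overall, the cross-section is a single solid region. The nearest boundary edge runs (3.44, -8.31)→(6.36, -6.36); distance from the point to it = 0.29 mm. The point is inside the cross-section, 0.29 mm from the nearest boundary — within the 0.75 mm shell band (3 × 0.25).

shell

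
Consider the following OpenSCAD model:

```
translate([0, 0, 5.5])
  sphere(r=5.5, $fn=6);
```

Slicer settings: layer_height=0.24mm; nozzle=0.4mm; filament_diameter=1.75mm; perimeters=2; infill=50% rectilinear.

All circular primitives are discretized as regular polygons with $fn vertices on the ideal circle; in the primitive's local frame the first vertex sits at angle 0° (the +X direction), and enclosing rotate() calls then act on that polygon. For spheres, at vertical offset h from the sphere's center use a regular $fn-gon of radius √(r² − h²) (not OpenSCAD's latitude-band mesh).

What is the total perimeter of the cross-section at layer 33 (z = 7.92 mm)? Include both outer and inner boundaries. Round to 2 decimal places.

29.63 mm

At z = 7.92 mm: the sphere: section is a regular 6-gon, circumradius = √(r²−h²) = √(5.5²−2.42²) = 4.939 (perimeter = 2·6·4.939·sin(180°/6) = 29.63 mm). Overall, the cross-section is a single solid region. Total boundary length (outer) = 29.63 mm.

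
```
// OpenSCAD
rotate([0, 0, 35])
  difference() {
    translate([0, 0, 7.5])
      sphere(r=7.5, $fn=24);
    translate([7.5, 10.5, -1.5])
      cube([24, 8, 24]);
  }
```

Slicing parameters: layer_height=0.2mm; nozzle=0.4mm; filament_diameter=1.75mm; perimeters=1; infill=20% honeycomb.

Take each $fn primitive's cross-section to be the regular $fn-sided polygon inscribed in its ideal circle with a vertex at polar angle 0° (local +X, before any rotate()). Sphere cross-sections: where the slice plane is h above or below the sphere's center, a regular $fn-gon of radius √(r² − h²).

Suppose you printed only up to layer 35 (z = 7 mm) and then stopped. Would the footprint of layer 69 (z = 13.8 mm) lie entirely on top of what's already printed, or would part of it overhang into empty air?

Compare the two slices. At z = 7: the r=7.5 sphere slices to a regular 24-gon of circumradius 7.483 (√(r²−h²) with h=0.5 from center) (area = (24/2)·7.483²·sin(360°/24) = 173.93 mm²); the cube at (7.5, 10.5) (footprint 24×8) is included at this height (area 192.00 mm²); After the difference (first − rest): starting from the r=7.5 sphere (173.93 mm²), the 24×8 cube at (7.5, 10.5) misses the remaining region (no effect) — area = 173.93 mm²; (rotated 35° about Z; rotation is an isometry so areas/perimeters/island counts are preserved). At z = 13.8: the r=7.5 sphere contributes a regular 24-gon of circumradius √(7.5²−6.3²) = 4.069 (area = (24/2)·4.069²·sin(360°/24) = 51.43 mm²); the 24×8 cube at (7.5, 10.5) contributes its full rectangle (area 192.00 mm²); Subtracting the remaining from the first: starting from the r=7.5 sphere (51.43 mm²), the 24×8 cube at (7.5, 10.5) misses the remaining region (no effect) — area = 51.43 mm²; (rotated 35° about Z; rotation is an isometry so areas/perimeters/island counts are preserved). Checking containment: the cross-section at z = 13.8 is a subset of the cross-section at z = 7.

entirely on top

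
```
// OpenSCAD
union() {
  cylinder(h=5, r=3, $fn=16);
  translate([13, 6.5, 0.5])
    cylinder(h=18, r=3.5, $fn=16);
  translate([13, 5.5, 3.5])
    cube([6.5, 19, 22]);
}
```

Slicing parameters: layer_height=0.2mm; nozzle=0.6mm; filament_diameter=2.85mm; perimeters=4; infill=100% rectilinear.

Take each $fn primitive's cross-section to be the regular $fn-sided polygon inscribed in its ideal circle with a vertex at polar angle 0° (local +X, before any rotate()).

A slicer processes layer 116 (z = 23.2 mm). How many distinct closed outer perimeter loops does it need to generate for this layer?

1

At z = 23.2 mm: the cylinder is not intersected at this z (z outside [0, 5]); the cylinder at (13, 6.5) does not reach this height (z outside [0.5, 18.5]); the cube at (13, 5.5) is present — its section is the full 6.5×19 rectangle; Merging all regions: only the 6.5×19 cube at (13, 5.5) is present, so the union is just that shape — 1 connected region. The result has 1 disconnected region.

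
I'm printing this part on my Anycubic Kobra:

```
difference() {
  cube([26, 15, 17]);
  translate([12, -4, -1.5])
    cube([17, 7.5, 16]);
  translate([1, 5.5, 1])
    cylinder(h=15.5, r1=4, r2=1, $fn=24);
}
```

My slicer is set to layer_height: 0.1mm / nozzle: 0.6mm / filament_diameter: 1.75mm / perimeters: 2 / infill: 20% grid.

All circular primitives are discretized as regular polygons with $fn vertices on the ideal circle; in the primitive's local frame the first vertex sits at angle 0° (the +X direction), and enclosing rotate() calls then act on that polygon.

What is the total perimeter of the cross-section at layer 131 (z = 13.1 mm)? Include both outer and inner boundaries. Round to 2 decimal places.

86.75 mm

At z = 13.1 mm: the cube (footprint 26×15) is included at this height (perimeter 82.00 mm); the cube at (12, -4) (footprint 17×7.5) is included at this height (perimeter 49.00 mm); the cone at (1, 5.5) (r1=4→r2=1) has section circumradius 1.658 here — a regular 24-gon (perimeter = 2·24·1.658·sin(180°/24) = 10.39 mm); Subtracting the remaining from the first: starting from the 26×15 cube, the 17×7.5 cube at (12, -4) partially overlaps it — only the 49.00 mm² overlap (of its 127.50 mm²) is removed, clipping the outline; the cone at (1, 5.5) partially overlaps it — only the 7.35 mm² overlap (of its 8.54 mm²) is removed, clipping the outline — boundary = 86.75 mm. Overall, the cross-section is a single solid region. Total boundary length (outer) = 86.75 mm.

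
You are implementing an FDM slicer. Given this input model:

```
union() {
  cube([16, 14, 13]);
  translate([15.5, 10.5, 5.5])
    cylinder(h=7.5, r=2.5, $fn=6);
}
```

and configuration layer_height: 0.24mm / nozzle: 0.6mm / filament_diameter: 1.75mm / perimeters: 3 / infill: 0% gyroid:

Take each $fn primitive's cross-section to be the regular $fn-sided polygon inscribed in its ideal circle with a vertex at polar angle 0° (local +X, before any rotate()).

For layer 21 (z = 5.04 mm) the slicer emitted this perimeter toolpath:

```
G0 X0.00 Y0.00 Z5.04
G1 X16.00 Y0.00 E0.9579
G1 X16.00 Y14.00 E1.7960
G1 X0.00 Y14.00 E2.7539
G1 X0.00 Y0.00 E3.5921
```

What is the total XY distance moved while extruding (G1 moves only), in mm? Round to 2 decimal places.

60.00 mm

Sum the Euclidean lengths of each G1 segment: total = 60.00 mm.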